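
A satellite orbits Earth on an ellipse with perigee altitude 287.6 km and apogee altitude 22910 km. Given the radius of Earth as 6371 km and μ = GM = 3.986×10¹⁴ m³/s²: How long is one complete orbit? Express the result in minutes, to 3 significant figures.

r_p = 6371 + 287.6 = 6658.6 km = 6.6586×10⁶ m.
r_a = 6371 + 22910 = 29281 km = 2.9281×10⁷ m.
Semi-major axis a = (r_p + r_a)/2 = (6658.6 + 29281)/2 = 17970 km = 1.797×10⁷ m.
By Kepler's third law T = 2π√(a³/μ) = 2π × 3.815×10³ = 2.397×10⁴ s.
= 399.6 minutes.

T ≈ 400 minutes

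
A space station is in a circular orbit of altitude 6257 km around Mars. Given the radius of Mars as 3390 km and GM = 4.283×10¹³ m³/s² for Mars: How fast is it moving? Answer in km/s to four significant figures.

v ≈ 2.107 km/s

r = 3390 + 6257 = 9647.0 km = 9.6470×10⁶ m.
For a circular orbit v = √(μ/r) = √(4.283×10¹³ / 9.647×10⁶) = √(4.440×10⁶) = 2107 m/s.
That is 2.107 km/s.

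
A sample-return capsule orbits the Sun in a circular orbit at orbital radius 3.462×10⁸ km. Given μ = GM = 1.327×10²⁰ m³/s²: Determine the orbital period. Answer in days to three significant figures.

r = 3.462×10⁸ km = 3.462×10¹¹ m.
Kepler's third law: T = 2π√(r³/μ) = 2π√((3.462×10¹¹)³ / 1.327×10²⁰).
r³/μ = 3.127×10¹⁴ s², so T = 2π × 1.768×10⁷ = 1.111×10⁸ s.
Converting: 1.111×10⁸ s ÷ 86400 = 1286 days.

T ≈ 1290 days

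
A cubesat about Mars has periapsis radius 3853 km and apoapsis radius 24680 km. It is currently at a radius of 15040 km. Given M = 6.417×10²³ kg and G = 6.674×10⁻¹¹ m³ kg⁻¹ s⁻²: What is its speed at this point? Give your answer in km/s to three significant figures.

μ = GM = 6.674×10⁻¹¹ × 6.417×10²³ = 4.283×10¹³ m³/s².
Semi-major axis a = (r_p + r_a)/2 = 14266 km = 1.427×10⁷ m.
Vis-viva: v² = μ(2/r − 1/a) = 4.283×10¹³ × (1.330×10⁻⁷ − 7.009×10⁻⁸) = 2.693×10⁶ m²/s².
v = 1641 m/s = 1.641 km/s.

v ≈ 1.64 km/s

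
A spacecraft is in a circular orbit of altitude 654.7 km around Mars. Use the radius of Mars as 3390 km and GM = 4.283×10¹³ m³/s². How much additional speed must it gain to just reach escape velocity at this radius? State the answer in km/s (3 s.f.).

Δv ≈ 1.35 km/s

r = 3390 + 654.7 = 4044.7 km = 4.0447×10⁶ m.
Circular speed v_c = √(μ/r) = 3254 m/s.
Escape speed v_esc = √(2μ/r) = √2 × v_c = 4602 m/s.
Δv = v_esc − v_c = 1348 m/s = 1.348 km/s.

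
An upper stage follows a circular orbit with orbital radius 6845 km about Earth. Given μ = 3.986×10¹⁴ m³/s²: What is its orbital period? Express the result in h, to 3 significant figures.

r = 6845 km = 6.845×10⁶ m.
Kepler's third law: T = 2π√(r³/μ) = 2π√((6.845×10⁶)³ / 3.986×10¹⁴).
r³/μ = 8.046×10⁵ s², so T = 2π × 8.970×10² = 5.636×10³ s.
Converting: 5.636×10³ s ÷ 3600 = 1.566 h.

T ≈ 1.57 h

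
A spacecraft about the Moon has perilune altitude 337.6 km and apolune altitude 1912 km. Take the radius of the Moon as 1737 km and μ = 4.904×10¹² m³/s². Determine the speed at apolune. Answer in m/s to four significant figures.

r_p = 1737 + 337.6 = 2074.6 km = 2.0746×10⁶ m.
r_a = 1737 + 1912 = 3649.0 km = 3.6490×10⁶ m.
Semi-major axis a = (r_p + r_a)/2 = 2861.8 km = 2.862×10⁶ m.
Vis-viva: v² = μ(2/r − 1/a) = 4.904×10¹² × (5.481×10⁻⁷ − 3.494×10⁻⁷) = 9.743×10⁵ m²/s².
v = 987.0 m/s.

v ≈ 987.0 m/s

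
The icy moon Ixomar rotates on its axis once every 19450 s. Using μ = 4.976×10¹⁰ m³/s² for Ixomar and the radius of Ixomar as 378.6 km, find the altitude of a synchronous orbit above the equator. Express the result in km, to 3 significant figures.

A synchronous orbit has period T, so by Kepler's third law a = (μT²/4π²)^(1/3).
μT²/4π² = 4.976×10¹⁰ × (1.945×10⁴)² / 39.48 = 4.768×10¹⁷ m³.
a = 7.812×10⁵ m = 781.24 km.
Altitude h = a − R = 781.24 − 378.6 = 402.64 km.

h_sync ≈ 403 km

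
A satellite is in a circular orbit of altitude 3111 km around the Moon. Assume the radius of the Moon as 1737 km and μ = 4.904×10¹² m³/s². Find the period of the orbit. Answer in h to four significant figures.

r = 1737 + 3111 = 4848.0 km = 4.8480×10⁶ m.
Kepler's third law: T = 2π√(r³/μ) = 2π√((4.848×10⁶)³ / 4.904×10¹²).
r³/μ = 2.323×10⁷ s², so T = 2π × 4.820×10³ = 3.029×10⁴ s.
Converting: 3.029×10⁴ s ÷ 3600 = 8.413 h.

T ≈ 8.413 h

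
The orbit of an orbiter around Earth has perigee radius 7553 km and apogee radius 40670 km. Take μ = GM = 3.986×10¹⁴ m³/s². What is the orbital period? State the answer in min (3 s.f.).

T ≈ 621 min

Semi-major axis a = (r_p + r_a)/2 = (7553.0 + 40670)/2 = 24112 km = 2.411×10⁷ m.
By Kepler's third law T = 2π√(a³/μ) = 2π × 5.930×10³ = 3.726×10⁴ s.
= 621.0 min.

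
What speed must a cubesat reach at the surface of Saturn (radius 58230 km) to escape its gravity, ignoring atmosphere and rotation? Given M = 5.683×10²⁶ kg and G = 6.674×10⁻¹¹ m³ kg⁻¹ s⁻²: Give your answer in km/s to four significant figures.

μ = GM = 6.674×10⁻¹¹ × 5.683×10²⁶ = 3.793×10¹⁶ m³/s².
r = R = 5.823×10⁷ m.
Escape speed v_esc = √(2μ/r) = √(2 × 3.793×10¹⁶ / 5.823×10⁷) = √(1.303×10⁹) = 36090 m/s.
= 36.09 km/s.

v_esc ≈ 36.09 km/s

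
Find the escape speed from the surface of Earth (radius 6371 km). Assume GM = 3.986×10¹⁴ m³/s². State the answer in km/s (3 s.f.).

v_esc ≈ 11.2 km/s

r = R = 6.371×10⁶ m.
Escape speed v_esc = √(2μ/r) = √(2 × 3.986×10¹⁴ / 6.371×10⁶) = √(1.251×10⁸) = 11190 m/s.
= 11.19 km/s.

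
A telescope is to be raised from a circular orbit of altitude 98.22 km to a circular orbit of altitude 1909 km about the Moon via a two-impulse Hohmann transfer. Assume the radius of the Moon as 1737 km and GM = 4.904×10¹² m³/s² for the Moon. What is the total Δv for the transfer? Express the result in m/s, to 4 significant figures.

r₁ = 1737 + 98.22 = 1835.2 km = 1.8352×10⁶ m.
r₂ = 1737 + 1909 = 3646.0 km = 3.6460×10⁶ m.
Transfer ellipse a_t = (r₁ + r₂)/2 = 2.741×10⁶ m.
At r₁: circular v_c1 = √(μ/r₁) = 1635 m/s; transfer-perilune v_p = √[μ(2/r₁ − 1/a_t)] = 1885 m/s.
Δv₁ = v_p − v_c1 = 250.8 m/s.
At r₂: circular v_c2 = √(μ/r₂) = 1160 m/s; transfer-apolune v_a = √[μ(2/r₂ − 1/a_t)] = 949.0 m/s.
Δv₂ = v_c2 − v_a = 210.7 m/s.
Total Δv = Δv₁ + Δv₂ = 461.5 m/s.

Δv_total ≈ 461.5 m/s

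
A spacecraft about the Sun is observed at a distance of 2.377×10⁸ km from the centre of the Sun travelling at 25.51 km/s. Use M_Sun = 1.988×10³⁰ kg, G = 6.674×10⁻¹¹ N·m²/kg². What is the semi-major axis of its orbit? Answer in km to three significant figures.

μ = GM = 6.674×10⁻¹¹ × 1.988×10³⁰ = 1.327×10²⁰ m³/s².
r = 2.377×10¹¹ m.
Vis-viva rearranged: 1/a = 2/r − v²/μ = 8.414×10⁻¹² − 4.905×10⁻¹² = 3.509×10⁻¹² m⁻¹.
a = 2.850×10¹¹ m = 2.8497×10⁸ km.

a ≈ 2.85×10⁸ km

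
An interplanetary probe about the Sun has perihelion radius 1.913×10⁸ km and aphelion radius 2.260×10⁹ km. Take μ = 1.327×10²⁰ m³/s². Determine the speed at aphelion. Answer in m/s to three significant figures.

v ≈ 3030 m/s

Semi-major axis a = (r_p + r_a)/2 = 1.2256×10⁹ km = 1.226×10¹² m.
Vis-viva: v² = μ(2/r − 1/a) = 1.327×10²⁰ × (8.850×10⁻¹³ − 8.159×10⁻¹³) = 9.165×10⁶ m²/s².
v = 3027 m/s.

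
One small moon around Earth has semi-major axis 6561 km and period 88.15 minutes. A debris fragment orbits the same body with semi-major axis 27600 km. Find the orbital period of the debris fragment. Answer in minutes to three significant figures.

Kepler's third law: T² ∝ a³, so T₂ = T₁ (a₂/a₁)^(3/2).
a₂/a₁ = 4.207, (a₂/a₁)^(3/2) = 8.628.
T₂ = 88.15 × 8.628 = 760.6 minutes.

T₂ ≈ 761 minutes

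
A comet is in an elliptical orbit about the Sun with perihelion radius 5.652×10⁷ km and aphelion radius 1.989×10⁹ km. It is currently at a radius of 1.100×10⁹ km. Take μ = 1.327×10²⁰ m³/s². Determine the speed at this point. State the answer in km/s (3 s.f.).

v ≈ 10.6 km/s

Semi-major axis a = (r_p + r_a)/2 = 1.0228×10⁹ km = 1.023×10¹² m.
Vis-viva: v² = μ(2/r − 1/a) = 1.327×10²⁰ × (1.818×10⁻¹² − 9.777×10⁻¹³) = 1.115×10⁸ m²/s².
v = 10560 m/s = 10.56 km/s.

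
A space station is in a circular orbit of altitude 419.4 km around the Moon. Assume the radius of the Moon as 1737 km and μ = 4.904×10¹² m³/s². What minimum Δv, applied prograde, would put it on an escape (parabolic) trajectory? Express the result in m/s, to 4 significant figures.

Δv ≈ 624.6 m/s

r = 1737 + 419.4 = 2156.4 km = 2.1564×10⁶ m.
Circular speed v_c = √(μ/r) = 1508 m/s.
Escape speed v_esc = √(2μ/r) = √2 × v_c = 2133 m/s.
Δv = v_esc − v_c = 624.6 m/s.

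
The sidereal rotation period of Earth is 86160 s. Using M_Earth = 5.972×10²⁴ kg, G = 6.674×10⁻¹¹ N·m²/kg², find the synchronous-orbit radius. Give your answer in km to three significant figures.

μ = GM = 6.674×10⁻¹¹ × 5.972×10²⁴ = 3.986×10¹⁴ m³/s².
A synchronous orbit has period T, so by Kepler's third law a = (μT²/4π²)^(1/3).
μT²/4π² = 3.986×10¹⁴ × (8.616×10⁴)² / 39.48 = 7.495×10²² m³.
a = 4.216×10⁷ m = 42162 km.

r_sync ≈ 42200 km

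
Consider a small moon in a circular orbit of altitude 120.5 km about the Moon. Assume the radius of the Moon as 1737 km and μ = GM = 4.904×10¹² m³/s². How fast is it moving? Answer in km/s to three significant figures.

r = 1737 + 120.5 = 1857.5 km = 1.8575×10⁶ m.
For a circular orbit v = √(μ/r) = √(4.904×10¹² / 1.858×10⁶) = √(2.640×10⁶) = 1625 m/s.
That is 1.625 km/s.

v ≈ 1.62 km/s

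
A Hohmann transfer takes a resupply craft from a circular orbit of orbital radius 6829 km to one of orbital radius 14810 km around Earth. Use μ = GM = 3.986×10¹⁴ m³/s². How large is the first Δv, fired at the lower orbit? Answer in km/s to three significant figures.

r₁ = 6829 km = 6.829×10⁶ m.
r₂ = 14810 km = 1.481×10⁷ m.
Transfer ellipse a_t = (r₁ + r₂)/2 = 1.082×10⁷ m.
At r₁: circular v_c1 = √(μ/r₁) = 7640 m/s; transfer-perigee v_p = √[μ(2/r₁ − 1/a_t)] = 8938 m/s.
Δv₁ = v_p − v_c1 = 1299 m/s.
= 1.299 km/s.

Δv ≈ 1.30 km/s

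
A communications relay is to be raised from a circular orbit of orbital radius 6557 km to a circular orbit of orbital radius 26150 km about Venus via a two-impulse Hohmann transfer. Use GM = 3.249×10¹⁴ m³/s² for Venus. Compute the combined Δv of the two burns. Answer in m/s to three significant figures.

Δv_total ≈ 3150 m/s

r₁ = 6557 km = 6.557×10⁶ m.
r₂ = 26150 km = 2.615×10⁷ m.
Transfer ellipse a_t = (r₁ + r₂)/2 = 1.635×10⁷ m.
At r₁: circular v_c1 = √(μ/r₁) = 7039 m/s; transfer-periapsis v_p = √[μ(2/r₁ − 1/a_t)] = 8901 m/s.
Δv₁ = v_p − v_c1 = 1862 m/s.
At r₂: circular v_c2 = √(μ/r₂) = 3525 m/s; transfer-apoapsis v_a = √[μ(2/r₂ − 1/a_t)] = 2232 m/s.
Δv₂ = v_c2 − v_a = 1293 m/s.
Total Δv = Δv₁ + Δv₂ = 3155 m/s.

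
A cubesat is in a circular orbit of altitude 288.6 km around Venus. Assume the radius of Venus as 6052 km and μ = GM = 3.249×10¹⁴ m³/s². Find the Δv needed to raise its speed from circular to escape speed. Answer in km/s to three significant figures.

Δv ≈ 2.97 km/s

r = 6052 + 288.6 = 6340.6 km = 6.3406×10⁶ m.
Circular speed v_c = √(μ/r) = 7158 m/s.
Escape speed v_esc = √(2μ/r) = √2 × v_c = 10120 m/s.
Δv = v_esc − v_c = 2965 m/s = 2.965 km/s.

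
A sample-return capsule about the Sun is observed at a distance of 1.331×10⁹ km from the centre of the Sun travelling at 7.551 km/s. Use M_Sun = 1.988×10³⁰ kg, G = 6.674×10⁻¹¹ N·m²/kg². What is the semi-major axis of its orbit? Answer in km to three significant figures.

μ = GM = 6.674×10⁻¹¹ × 1.988×10³⁰ = 1.327×10²⁰ m³/s².
r = 1.331×10¹² m.
Vis-viva rearranged: 1/a = 2/r − v²/μ = 1.503×10⁻¹² − 4.297×10⁻¹³ = 1.073×10⁻¹² m⁻¹.
a = 9.321×10¹¹ m = 9.3206×10⁸ km.

a ≈ 9.32×10⁸ km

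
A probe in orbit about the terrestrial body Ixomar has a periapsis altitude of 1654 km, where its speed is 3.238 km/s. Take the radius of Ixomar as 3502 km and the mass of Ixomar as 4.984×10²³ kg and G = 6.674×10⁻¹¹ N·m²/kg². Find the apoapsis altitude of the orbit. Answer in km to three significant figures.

μ = GM = 6.674×10⁻¹¹ × 4.984×10²³ = 3.326×10¹³ m³/s².
r_p = 3502 + 1654 = 5156.0 km = 5.156×10⁶ m.
Specific energy ε = v²/2 − μ/r = -1.209×10⁶ J/kg, so a = −μ/(2ε) = 1.376×10⁷ m.
The apsides satisfy r_p + r_a = 2a, so the apoapsis radius is 2a − r_p = 2.236×10⁷ m = 22356 km.
Apoapsis altitude = 22356 − 3502 = 18854 km.

apoapsis altitude ≈ 18900 km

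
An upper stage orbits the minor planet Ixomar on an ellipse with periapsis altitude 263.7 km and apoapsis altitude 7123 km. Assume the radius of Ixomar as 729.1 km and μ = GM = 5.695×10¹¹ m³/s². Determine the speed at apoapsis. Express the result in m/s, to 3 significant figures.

v ≈ 128 m/s

r_p = 729.1 + 263.7 = 992.80 km = 9.9280×10⁵ m.
r_a = 729.1 + 7123 = 7852.1 km = 7.8521×10⁶ m.
Semi-major axis a = (r_p + r_a)/2 = 4422.4 km = 4.422×10⁶ m.
Vis-viva: v² = μ(2/r − 1/a) = 5.695×10¹¹ × (2.547×10⁻⁷ − 2.261×10⁻⁷) = 1.628×10⁴ m²/s².
v = 127.6 m/s.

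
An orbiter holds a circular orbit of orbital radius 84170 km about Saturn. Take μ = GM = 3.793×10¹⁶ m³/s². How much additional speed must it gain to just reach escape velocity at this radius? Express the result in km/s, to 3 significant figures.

r = 84170 km = 8.417×10⁷ m.
Circular speed v_c = √(μ/r) = 21230 m/s.
Escape speed v_esc = √(2μ/r) = √2 × v_c = 30020 m/s.
Δv = v_esc − v_c = 8793 m/s = 8.793 km/s.

Δv ≈ 8.79 km/s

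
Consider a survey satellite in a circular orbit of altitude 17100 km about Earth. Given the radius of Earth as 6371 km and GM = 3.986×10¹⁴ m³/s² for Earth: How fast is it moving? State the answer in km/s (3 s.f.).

v ≈ 4.12 km/s

r = 6371 + 17100 = 23471 km = 2.3471×10⁷ m.
For a circular orbit v = √(μ/r) = √(3.986×10¹⁴ / 2.347×10⁷) = √(1.698×10⁷) = 4121 m/s.
That is 4.121 km/s.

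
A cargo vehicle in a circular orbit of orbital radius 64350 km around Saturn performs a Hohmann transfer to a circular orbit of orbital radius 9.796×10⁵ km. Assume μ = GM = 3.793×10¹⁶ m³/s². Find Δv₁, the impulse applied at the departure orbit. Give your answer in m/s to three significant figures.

Δv ≈ 8980 m/s

r₁ = 64350 km = 6.435×10⁷ m.
r₂ = 9.796×10⁵ km = 9.796×10⁸ m.
Transfer ellipse a_t = (r₁ + r₂)/2 = 5.220×10⁸ m.
At r₁: circular v_c1 = √(μ/r₁) = 24280 m/s; transfer-perikrone v_p = √[μ(2/r₁ − 1/a_t)] = 33260 m/s.
Δv₁ = v_p − v_c1 = 8981 m/s.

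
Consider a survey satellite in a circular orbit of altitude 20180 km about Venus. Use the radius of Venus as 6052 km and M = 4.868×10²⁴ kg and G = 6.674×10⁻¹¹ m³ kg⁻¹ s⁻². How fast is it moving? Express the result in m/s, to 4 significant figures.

v ≈ 3519 m/s

μ = GM = 6.674×10⁻¹¹ × 4.868×10²⁴ = 3.249×10¹⁴ m³/s².
r = 6052 + 20180 = 26232 km = 2.6232×10⁷ m.
For a circular orbit v = √(μ/r) = √(3.249×10¹⁴ / 2.623×10⁷) = √(1.239×10⁷) = 3519 m/s.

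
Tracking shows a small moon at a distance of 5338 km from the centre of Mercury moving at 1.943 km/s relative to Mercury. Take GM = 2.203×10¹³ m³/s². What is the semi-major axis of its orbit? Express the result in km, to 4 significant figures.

a ≈ 4919 km

r = 5.338×10⁶ m.
Vis-viva rearranged: 1/a = 2/r − v²/μ = 3.747×10⁻⁷ − 1.714×10⁻⁷ = 2.033×10⁻⁷ m⁻¹.
a = 4.919×10⁶ m = 4918.8 km.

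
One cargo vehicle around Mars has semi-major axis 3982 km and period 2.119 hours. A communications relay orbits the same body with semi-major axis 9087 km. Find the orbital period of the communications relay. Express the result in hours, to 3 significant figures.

Kepler's third law: T² ∝ a³, so T₂ = T₁ (a₂/a₁)^(3/2).
a₂/a₁ = 2.282, (a₂/a₁)^(3/2) = 3.447.
T₂ = 2.119 × 3.447 = 7.305 hours.

T₂ ≈ 7.30 hours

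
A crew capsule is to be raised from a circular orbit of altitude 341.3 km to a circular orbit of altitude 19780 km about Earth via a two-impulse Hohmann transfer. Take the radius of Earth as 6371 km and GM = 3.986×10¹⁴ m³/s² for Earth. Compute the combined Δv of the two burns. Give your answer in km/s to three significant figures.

Δv_total ≈ 3.42 km/s

r₁ = 6371 + 341.3 = 6712.3 km = 6.7123×10⁶ m.
r₂ = 6371 + 19780 = 26151 km = 2.6151×10⁷ m.
Transfer ellipse a_t = (r₁ + r₂)/2 = 1.643×10⁷ m.
At r₁: circular v_c1 = √(μ/r₁) = 7706 m/s; transfer-perigee v_p = √[μ(2/r₁ − 1/a_t)] = 9722 m/s.
Δv₁ = v_p − v_c1 = 2016 m/s.
At r₂: circular v_c2 = √(μ/r₂) = 3904 m/s; transfer-apogee v_a = √[μ(2/r₂ − 1/a_t)] = 2495 m/s.
Δv₂ = v_c2 − v_a = 1409 m/s.
Total Δv = Δv₁ + Δv₂ = 3424 m/s = 3.424 km/s.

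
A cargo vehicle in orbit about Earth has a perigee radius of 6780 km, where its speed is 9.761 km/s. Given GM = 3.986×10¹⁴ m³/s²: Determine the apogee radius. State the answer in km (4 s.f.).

r_p = 6.780×10⁶ m.
Specific energy ε = v²/2 − μ/r = -1.115×10⁷ J/kg, so a = −μ/(2ε) = 1.787×10⁷ m.
The apsides satisfy r_p + r_a = 2a, so the apogee radius is 2a − r_p = 2.896×10⁷ m = 28962 km.

apogee radius ≈ 28960 km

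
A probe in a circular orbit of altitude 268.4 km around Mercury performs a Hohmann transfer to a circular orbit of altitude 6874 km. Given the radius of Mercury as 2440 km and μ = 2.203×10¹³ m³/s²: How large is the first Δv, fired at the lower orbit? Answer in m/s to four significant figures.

r₁ = 2440 + 268.4 = 2708.4 km = 2.7084×10⁶ m.
r₂ = 2440 + 6874 = 9314.0 km = 9.3140×10⁶ m.
Transfer ellipse a_t = (r₁ + r₂)/2 = 6.011×10⁶ m.
At r₁: circular v_c1 = √(μ/r₁) = 2852 m/s; transfer-periherm v_p = √[μ(2/r₁ − 1/a_t)] = 3550 m/s.
Δv₁ = v_p − v_c1 = 698.1 m/s.

Δv ≈ 698.1 m/s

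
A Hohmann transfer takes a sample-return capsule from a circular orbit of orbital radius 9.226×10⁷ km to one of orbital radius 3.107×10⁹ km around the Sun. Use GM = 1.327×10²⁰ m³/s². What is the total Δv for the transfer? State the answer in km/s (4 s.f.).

r₁ = 9.226×10⁷ km = 9.226×10¹⁰ m.
r₂ = 3.107×10⁹ km = 3.107×10¹² m.
Transfer ellipse a_t = (r₁ + r₂)/2 = 1.600×10¹² m.
At r₁: circular v_c1 = √(μ/r₁) = 37930 m/s; transfer-perihelion v_p = √[μ(2/r₁ − 1/a_t)] = 52860 m/s.
Δv₁ = v_p − v_c1 = 14930 m/s.
At r₂: circular v_c2 = √(μ/r₂) = 6535 m/s; transfer-aphelion v_a = √[μ(2/r₂ − 1/a_t)] = 1570 m/s.
Δv₂ = v_c2 − v_a = 4966 m/s.
Total Δv = Δv₁ + Δv₂ = 19900 m/s = 19.90 km/s.

Δv_total ≈ 19.90 km/s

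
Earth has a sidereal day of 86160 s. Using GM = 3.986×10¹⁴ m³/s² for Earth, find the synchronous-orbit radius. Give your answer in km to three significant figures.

r_sync ≈ 42200 km

A synchronous orbit has period T, so by Kepler's third law a = (μT²/4π²)^(1/3).
μT²/4π² = 3.986×10¹⁴ × (8.616×10⁴)² / 39.48 = 7.495×10²² m³.
a = 4.216×10⁷ m = 42163 km.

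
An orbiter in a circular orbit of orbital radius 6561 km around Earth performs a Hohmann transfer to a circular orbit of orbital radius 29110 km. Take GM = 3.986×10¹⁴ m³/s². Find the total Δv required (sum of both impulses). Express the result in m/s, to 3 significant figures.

Δv_total ≈ 3620 m/s

r₁ = 6561 km = 6.561×10⁶ m.
r₂ = 29110 km = 2.911×10⁷ m.
Transfer ellipse a_t = (r₁ + r₂)/2 = 1.784×10⁷ m.
At r₁: circular v_c1 = √(μ/r₁) = 7794 m/s; transfer-perigee v_p = √[μ(2/r₁ − 1/a_t)] = 9958 m/s.
Δv₁ = v_p − v_c1 = 2163 m/s.
At r₂: circular v_c2 = √(μ/r₂) = 3700 m/s; transfer-apogee v_a = √[μ(2/r₂ − 1/a_t)] = 2244 m/s.
Δv₂ = v_c2 − v_a = 1456 m/s.
Total Δv = Δv₁ + Δv₂ = 3619 m/s.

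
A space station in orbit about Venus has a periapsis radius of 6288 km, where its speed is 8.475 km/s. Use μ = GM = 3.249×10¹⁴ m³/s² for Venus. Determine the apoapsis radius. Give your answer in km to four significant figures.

apoapsis radius ≈ 14330 km

r_p = 6.288×10⁶ m.
Specific energy ε = v²/2 − μ/r = -1.576×10⁷ J/kg, so a = −μ/(2ε) = 1.031×10⁷ m.
The apsides satisfy r_p + r_a = 2a, so the apoapsis radius is 2a − r_p = 1.433×10⁷ m = 14331 km.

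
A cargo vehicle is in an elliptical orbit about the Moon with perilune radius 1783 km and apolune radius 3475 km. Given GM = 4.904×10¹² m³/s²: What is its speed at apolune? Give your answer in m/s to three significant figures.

v ≈ 978 m/s

Semi-major axis a = (r_p + r_a)/2 = 2629.0 km = 2.629×10⁶ m.
Vis-viva: v² = μ(2/r − 1/a) = 4.904×10¹² × (5.755×10⁻⁷ − 3.804×10⁻⁷) = 9.571×10⁵ m²/s².
v = 978.3 m/s.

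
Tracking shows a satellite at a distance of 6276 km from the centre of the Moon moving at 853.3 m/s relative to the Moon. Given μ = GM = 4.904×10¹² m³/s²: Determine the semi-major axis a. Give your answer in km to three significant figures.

r = 6.276×10⁶ m.
Vis-viva rearranged: 1/a = 2/r − v²/μ = 3.187×10⁻⁷ − 1.485×10⁻⁷ = 1.702×10⁻⁷ m⁻¹.
a = 5.875×10⁶ m = 5875.5 km.

a ≈ 5880 km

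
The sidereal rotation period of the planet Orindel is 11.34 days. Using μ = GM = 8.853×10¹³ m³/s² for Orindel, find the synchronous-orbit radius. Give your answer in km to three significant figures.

r_sync ≈ 1.29×10⁵ km

T = 11.34 days = 9.798×10⁵ s.
A synchronous orbit has period T, so by Kepler's third law a = (μT²/4π²)^(1/3).
μT²/4π² = 8.853×10¹³ × (9.798×10⁵)² / 39.48 = 2.153×10²⁴ m³.
a = 1.291×10⁸ m = 1.2912×10⁵ km.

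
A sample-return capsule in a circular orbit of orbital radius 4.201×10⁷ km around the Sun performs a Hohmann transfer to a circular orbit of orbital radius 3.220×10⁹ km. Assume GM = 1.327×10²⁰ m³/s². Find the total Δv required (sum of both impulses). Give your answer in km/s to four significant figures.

Δv_total ≈ 28.16 km/s

r₁ = 4.201×10⁷ km = 4.201×10¹⁰ m.
r₂ = 3.220×10⁹ km = 3.220×10¹² m.
Transfer ellipse a_t = (r₁ + r₂)/2 = 1.631×10¹² m.
At r₁: circular v_c1 = √(μ/r₁) = 56200 m/s; transfer-perihelion v_p = √[μ(2/r₁ − 1/a_t)] = 78970 m/s.
Δv₁ = v_p − v_c1 = 22770 m/s.
At r₂: circular v_c2 = √(μ/r₂) = 6420 m/s; transfer-aphelion v_a = √[μ(2/r₂ − 1/a_t)] = 1030 m/s.
Δv₂ = v_c2 − v_a = 5389 m/s.
Total Δv = Δv₁ + Δv₂ = 28160 m/s = 28.16 km/s.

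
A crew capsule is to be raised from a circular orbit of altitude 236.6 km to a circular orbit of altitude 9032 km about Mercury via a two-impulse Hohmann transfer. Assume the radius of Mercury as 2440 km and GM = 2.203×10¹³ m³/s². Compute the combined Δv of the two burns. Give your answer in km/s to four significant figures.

Δv_total ≈ 1.318 km/s

r₁ = 2440 + 236.6 = 2676.6 km = 2.6766×10⁶ m.
r₂ = 2440 + 9032 = 11472 km = 1.1472×10⁷ m.
Transfer ellipse a_t = (r₁ + r₂)/2 = 7.074×10⁶ m.
At r₁: circular v_c1 = √(μ/r₁) = 2869 m/s; transfer-periherm v_p = √[μ(2/r₁ − 1/a_t)] = 3653 m/s.
Δv₁ = v_p − v_c1 = 784.5 m/s.
At r₂: circular v_c2 = √(μ/r₂) = 1386 m/s; transfer-apoherm v_a = √[μ(2/r₂ − 1/a_t)] = 852.4 m/s.
Δv₂ = v_c2 − v_a = 533.4 m/s.
Total Δv = Δv₁ + Δv₂ = 1318 m/s = 1.318 km/s.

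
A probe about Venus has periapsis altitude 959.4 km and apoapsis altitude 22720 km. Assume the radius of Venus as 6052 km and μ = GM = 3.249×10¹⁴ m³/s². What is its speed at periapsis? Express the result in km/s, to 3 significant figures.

v ≈ 8.63 km/s

r_p = 6052 + 959.4 = 7011.4 km = 7.0114×10⁶ m.
r_a = 6052 + 22720 = 28772 km = 2.8772×10⁷ m.
Semi-major axis a = (r_p + r_a)/2 = 17892 km = 1.789×10⁷ m.
Vis-viva: v² = μ(2/r − 1/a) = 3.249×10¹⁴ × (2.852×10⁻⁷ − 5.589×10⁻⁸) = 7.452×10⁷ m²/s².
v = 8632 m/s = 8.632 km/s.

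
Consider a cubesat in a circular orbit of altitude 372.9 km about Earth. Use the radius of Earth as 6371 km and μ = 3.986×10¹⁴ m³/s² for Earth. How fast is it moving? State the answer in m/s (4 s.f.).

r = 6371 + 372.9 = 6743.9 km = 6.7439×10⁶ m.
For a circular orbit v = √(μ/r) = √(3.986×10¹⁴ / 6.744×10⁶) = √(5.911×10⁷) = 7688 m/s.

v ≈ 7688 m/s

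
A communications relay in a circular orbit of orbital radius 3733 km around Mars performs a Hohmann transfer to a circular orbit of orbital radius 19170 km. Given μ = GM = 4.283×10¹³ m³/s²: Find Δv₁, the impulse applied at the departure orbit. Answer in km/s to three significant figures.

r₁ = 3733 km = 3.733×10⁶ m.
r₂ = 19170 km = 1.917×10⁷ m.
Transfer ellipse a_t = (r₁ + r₂)/2 = 1.145×10⁷ m.
At r₁: circular v_c1 = √(μ/r₁) = 3387 m/s; transfer-periapsis v_p = √[μ(2/r₁ − 1/a_t)] = 4383 m/s.
Δv₁ = v_p − v_c1 = 995.3 m/s.
= 0.9953 km/s.

Δv ≈ 0.995 km/s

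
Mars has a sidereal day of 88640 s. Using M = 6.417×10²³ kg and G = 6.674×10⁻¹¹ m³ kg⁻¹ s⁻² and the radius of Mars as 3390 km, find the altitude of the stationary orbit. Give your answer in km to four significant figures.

μ = GM = 6.674×10⁻¹¹ × 6.417×10²³ = 4.283×10¹³ m³/s².
A synchronous orbit has period T, so by Kepler's third law a = (μT²/4π²)^(1/3).
μT²/4π² = 4.283×10¹³ × (8.864×10⁴)² / 39.48 = 8.524×10²¹ m³.
a = 2.043×10⁷ m = 20427 km.
Altitude h = a − R = 20427 − 3390 = 17037 km.

h_sync ≈ 17040 km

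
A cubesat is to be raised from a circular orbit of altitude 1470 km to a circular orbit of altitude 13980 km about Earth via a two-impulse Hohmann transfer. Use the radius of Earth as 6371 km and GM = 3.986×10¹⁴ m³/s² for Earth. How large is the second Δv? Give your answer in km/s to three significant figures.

Δv ≈ 1.12 km/s

r₁ = 6371 + 1470 = 7841.0 km = 7.8410×10⁶ m.
r₂ = 6371 + 13980 = 20351 km = 2.0351×10⁷ m.
Transfer ellipse a_t = (r₁ + r₂)/2 = 1.410×10⁷ m.
At r₁: circular v_c1 = √(μ/r₁) = 7130 m/s; transfer-perigee v_p = √[μ(2/r₁ − 1/a_t)] = 8567 m/s.
At r₂: circular v_c2 = √(μ/r₂) = 4426 m/s; transfer-apogee v_a = √[μ(2/r₂ − 1/a_t)] = 3301 m/s.
Δv₂ = v_c2 − v_a = 1125 m/s.
= 1.125 km/s.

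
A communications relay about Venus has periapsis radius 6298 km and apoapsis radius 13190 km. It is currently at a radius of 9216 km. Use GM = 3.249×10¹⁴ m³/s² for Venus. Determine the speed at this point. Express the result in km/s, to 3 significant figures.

Semi-major axis a = (r_p + r_a)/2 = 9744.0 km = 9.744×10⁶ m.
Vis-viva: v² = μ(2/r − 1/a) = 3.249×10¹⁴ × (2.170×10⁻⁷ − 1.026×10⁻⁷) = 3.716×10⁷ m²/s².
v = 6096 m/s = 6.096 km/s.

v ≈ 6.10 km/s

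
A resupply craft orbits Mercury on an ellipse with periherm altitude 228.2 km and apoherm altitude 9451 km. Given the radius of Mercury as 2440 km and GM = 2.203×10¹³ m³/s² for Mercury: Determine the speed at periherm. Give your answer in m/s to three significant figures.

r_p = 2440 + 228.2 = 2668.2 km = 2.6682×10⁶ m.
r_a = 2440 + 9451 = 11891 km = 1.1891×10⁷ m.
Semi-major axis a = (r_p + r_a)/2 = 7279.6 km = 7.280×10⁶ m.
Vis-viva: v² = μ(2/r − 1/a) = 2.203×10¹³ × (7.496×10⁻⁷ − 1.374×10⁻⁷) = 1.349×10⁷ m²/s².
v = 3672 m/s.

v ≈ 3670 m/s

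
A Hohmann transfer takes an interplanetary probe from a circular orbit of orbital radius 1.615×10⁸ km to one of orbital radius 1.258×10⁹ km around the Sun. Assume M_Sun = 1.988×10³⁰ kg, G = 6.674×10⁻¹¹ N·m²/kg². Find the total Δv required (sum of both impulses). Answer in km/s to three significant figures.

μ = GM = 6.674×10⁻¹¹ × 1.988×10³⁰ = 1.327×10²⁰ m³/s².
r₁ = 1.615×10⁸ km = 1.615×10¹¹ m.
r₂ = 1.258×10⁹ km = 1.258×10¹² m.
Transfer ellipse a_t = (r₁ + r₂)/2 = 7.098×10¹¹ m.
At r₁: circular v_c1 = √(μ/r₁) = 28660 m/s; transfer-perihelion v_p = √[μ(2/r₁ − 1/a_t)] = 38160 m/s.
Δv₁ = v_p − v_c1 = 9497 m/s.
At r₂: circular v_c2 = √(μ/r₂) = 10270 m/s; transfer-aphelion v_a = √[μ(2/r₂ − 1/a_t)] = 4899 m/s.
Δv₂ = v_c2 − v_a = 5371 m/s.
Total Δv = Δv₁ + Δv₂ = 14870 m/s = 14.87 km/s.

Δv_total ≈ 14.9 km/s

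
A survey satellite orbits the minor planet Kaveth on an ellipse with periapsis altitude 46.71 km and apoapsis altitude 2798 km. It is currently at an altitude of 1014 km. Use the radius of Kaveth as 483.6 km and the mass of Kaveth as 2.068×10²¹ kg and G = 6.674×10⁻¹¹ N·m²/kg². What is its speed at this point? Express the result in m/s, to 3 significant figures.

v ≈ 335 m/s

μ = GM = 6.674×10⁻¹¹ × 2.068×10²¹ = 1.380×10¹¹ m³/s².
r_p = 483.6 + 46.71 = 530.31 km = 5.3031×10⁵ m.
r_a = 483.6 + 2798 = 3281.6 km = 3.2816×10⁶ m.
r = 483.6 + 1014 = 1497.6 km = 1.498×10⁶ m.
Semi-major axis a = (r_p + r_a)/2 = 1906.0 km = 1.906×10⁶ m.
Vis-viva: v² = μ(2/r − 1/a) = 1.380×10¹¹ × (1.335×10⁻⁶ − 5.247×10⁻⁷) = 1.119×10⁵ m²/s².
v = 334.5 m/s.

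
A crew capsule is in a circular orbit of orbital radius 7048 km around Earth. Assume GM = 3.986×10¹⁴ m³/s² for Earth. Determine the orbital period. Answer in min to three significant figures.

r = 7048 km = 7.048×10⁶ m.
Kepler's third law: T = 2π√(r³/μ) = 2π√((7.048×10⁶)³ / 3.986×10¹⁴).
r³/μ = 8.783×10⁵ s², so T = 2π × 9.372×10² = 5.889×10³ s.
Converting: 5.889×10³ s ÷ 60.00 = 98.14 min.

T ≈ 98.1 min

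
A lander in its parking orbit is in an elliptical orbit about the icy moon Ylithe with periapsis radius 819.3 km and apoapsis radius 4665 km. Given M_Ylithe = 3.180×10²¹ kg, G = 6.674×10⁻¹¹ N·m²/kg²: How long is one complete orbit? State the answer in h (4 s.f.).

μ = GM = 6.674×10⁻¹¹ × 3.180×10²¹ = 2.122×10¹¹ m³/s².
Semi-major axis a = (r_p + r_a)/2 = (819.30 + 4665.0)/2 = 2742.2 km = 2.742×10⁶ m.
By Kepler's third law T = 2π√(a³/μ) = 2π × 9.857×10³ = 6.193×10⁴ s.
= 17.20 h.

T ≈ 17.20 h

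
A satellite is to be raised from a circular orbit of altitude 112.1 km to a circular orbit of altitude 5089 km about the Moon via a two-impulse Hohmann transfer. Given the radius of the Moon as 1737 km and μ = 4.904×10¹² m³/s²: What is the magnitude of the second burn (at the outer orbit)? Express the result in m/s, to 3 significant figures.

r₁ = 1737 + 112.1 = 1849.1 km = 1.8491×10⁶ m.
r₂ = 1737 + 5089 = 6826.0 km = 6.8260×10⁶ m.
Transfer ellipse a_t = (r₁ + r₂)/2 = 4.338×10⁶ m.
At r₁: circular v_c1 = √(μ/r₁) = 1629 m/s; transfer-perilune v_p = √[μ(2/r₁ − 1/a_t)] = 2043 m/s.
At r₂: circular v_c2 = √(μ/r₂) = 847.6 m/s; transfer-apolune v_a = √[μ(2/r₂ − 1/a_t)] = 553.4 m/s.
Δv₂ = v_c2 − v_a = 294.2 m/s.

Δv ≈ 294 m/s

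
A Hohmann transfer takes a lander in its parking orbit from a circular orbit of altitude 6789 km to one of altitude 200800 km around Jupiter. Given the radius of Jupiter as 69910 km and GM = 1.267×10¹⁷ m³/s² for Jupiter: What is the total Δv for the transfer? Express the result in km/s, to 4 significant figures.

r₁ = 69910 + 6789 = 76699 km = 7.6699×10⁷ m.
r₂ = 69910 + 200800 = 270710 km = 2.7071×10⁸ m.
Transfer ellipse a_t = (r₁ + r₂)/2 = 1.737×10⁸ m.
At r₁: circular v_c1 = √(μ/r₁) = 40640 m/s; transfer-perijove v_p = √[μ(2/r₁ − 1/a_t)] = 50740 m/s.
Δv₁ = v_p − v_c1 = 10100 m/s.
At r₂: circular v_c2 = √(μ/r₂) = 21630 m/s; transfer-apojove v_a = √[μ(2/r₂ − 1/a_t)] = 14380 m/s.
Δv₂ = v_c2 − v_a = 7258 m/s.
Total Δv = Δv₁ + Δv₂ = 17350 m/s = 17.35 km/s.

Δv_total ≈ 17.35 km/s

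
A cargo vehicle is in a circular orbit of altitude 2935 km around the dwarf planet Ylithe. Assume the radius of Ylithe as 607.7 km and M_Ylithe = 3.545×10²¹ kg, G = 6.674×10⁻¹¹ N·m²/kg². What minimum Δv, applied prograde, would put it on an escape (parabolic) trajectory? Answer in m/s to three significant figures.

Δv ≈ 107 m/s

μ = GM = 6.674×10⁻¹¹ × 3.545×10²¹ = 2.366×10¹¹ m³/s².
r = 607.7 + 2935 = 3542.7 km = 3.5427×10⁶ m.
Circular speed v_c = √(μ/r) = 258.4 m/s.
Escape speed v_esc = √(2μ/r) = √2 × v_c = 365.5 m/s.
Δv = v_esc − v_c = 107.0 m/s.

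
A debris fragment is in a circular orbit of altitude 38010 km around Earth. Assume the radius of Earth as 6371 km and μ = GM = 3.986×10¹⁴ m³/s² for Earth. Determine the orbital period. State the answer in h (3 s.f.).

r = 6371 + 38010 = 44381 km = 4.4381×10⁷ m.
Kepler's third law: T = 2π√(r³/μ) = 2π√((4.438×10⁷)³ / 3.986×10¹⁴).
r³/μ = 2.193×10⁸ s², so T = 2π × 1.481×10⁴ = 9.305×10⁴ s.
Converting: 9.305×10⁴ s ÷ 3600 = 25.85 h.

T ≈ 25.8 h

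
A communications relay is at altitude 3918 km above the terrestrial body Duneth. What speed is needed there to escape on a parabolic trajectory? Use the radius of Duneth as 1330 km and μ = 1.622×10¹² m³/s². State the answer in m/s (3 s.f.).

r = 1330 + 3918 = 5248.0 km = 5.2480×10⁶ m.
Escape speed v_esc = √(2μ/r) = √(2 × 1.622×10¹² / 5.248×10⁶) = √(6.181×10⁵) = 786.2 m/s.

v_esc ≈ 786 m/s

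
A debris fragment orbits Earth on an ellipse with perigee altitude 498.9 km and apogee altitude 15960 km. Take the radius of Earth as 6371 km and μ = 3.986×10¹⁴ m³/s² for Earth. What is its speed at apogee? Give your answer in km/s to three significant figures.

r_p = 6371 + 498.9 = 6869.9 km = 6.8699×10⁶ m.
r_a = 6371 + 15960 = 22331 km = 2.2331×10⁷ m.
Semi-major axis a = (r_p + r_a)/2 = 14600 km = 1.460×10⁷ m.
Vis-viva: v² = μ(2/r − 1/a) = 3.986×10¹⁴ × (8.956×10⁻⁸ − 6.849×10⁻⁸) = 8.399×10⁶ m²/s².
v = 2898 m/s = 2.898 km/s.

v ≈ 2.90 km/s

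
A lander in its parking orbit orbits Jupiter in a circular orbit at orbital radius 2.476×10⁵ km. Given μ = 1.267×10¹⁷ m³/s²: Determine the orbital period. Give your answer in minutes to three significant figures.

r = 2.476×10⁵ km = 2.476×10⁸ m.
Kepler's third law: T = 2π√(r³/μ) = 2π√((2.476×10⁸)³ / 1.267×10¹⁷).
r³/μ = 1.198×10⁸ s², so T = 2π × 1.095×10⁴ = 6.877×10⁴ s.
Converting: 6.877×10⁴ s ÷ 60.00 = 1146 minutes.

T ≈ 1150 minutes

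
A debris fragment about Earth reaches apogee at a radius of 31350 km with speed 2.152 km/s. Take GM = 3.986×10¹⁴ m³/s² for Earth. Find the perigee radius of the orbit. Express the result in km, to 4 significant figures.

perigee radius ≈ 6981 km

r_a = 3.135×10⁷ m.
Specific energy ε = v²/2 − μ/r = -1.040×10⁷ J/kg, so a = −μ/(2ε) = 1.917×10⁷ m.
The apsides satisfy r_p + r_a = 2a, so the perigee radius is 2a − r_a = 6.981×10⁶ m = 6980.8 km.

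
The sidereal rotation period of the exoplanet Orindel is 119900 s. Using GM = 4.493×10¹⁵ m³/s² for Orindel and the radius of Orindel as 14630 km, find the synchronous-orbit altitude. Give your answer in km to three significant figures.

h_sync ≈ 1.03×10⁵ km

A synchronous orbit has period T, so by Kepler's third law a = (μT²/4π²)^(1/3).
μT²/4π² = 4.493×10¹⁵ × (1.199×10⁵)² / 39.48 = 1.636×10²⁴ m³.
a = 1.178×10⁸ m = 1.1783×10⁵ km.
Altitude h = a − R = 1.1783×10⁵ − 14630 = 1.0320×10⁵ km.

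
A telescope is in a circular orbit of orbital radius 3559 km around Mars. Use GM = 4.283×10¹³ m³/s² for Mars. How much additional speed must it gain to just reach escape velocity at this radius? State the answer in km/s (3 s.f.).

r = 3559 km = 3.559×10⁶ m.
Circular speed v_c = √(μ/r) = 3469 m/s.
Escape speed v_esc = √(2μ/r) = √2 × v_c = 4906 m/s.
Δv = v_esc − v_c = 1437 m/s = 1.437 km/s.

Δv ≈ 1.44 km/s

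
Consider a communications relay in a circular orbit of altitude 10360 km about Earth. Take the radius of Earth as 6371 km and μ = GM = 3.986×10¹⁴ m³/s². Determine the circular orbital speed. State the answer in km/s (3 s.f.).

v ≈ 4.88 km/s

r = 6371 + 10360 = 16731 km = 1.6731×10⁷ m.
For a circular orbit v = √(μ/r) = √(3.986×10¹⁴ / 1.673×10⁷) = √(2.382×10⁷) = 4881 m/s.
That is 4.881 km/s.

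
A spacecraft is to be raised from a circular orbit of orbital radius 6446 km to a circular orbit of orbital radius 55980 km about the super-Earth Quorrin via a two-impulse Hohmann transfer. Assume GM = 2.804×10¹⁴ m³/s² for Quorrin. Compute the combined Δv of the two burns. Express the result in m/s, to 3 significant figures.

Δv_total ≈ 3460 m/s

r₁ = 6446 km = 6.446×10⁶ m.
r₂ = 55980 km = 5.598×10⁷ m.
Transfer ellipse a_t = (r₁ + r₂)/2 = 3.121×10⁷ m.
At r₁: circular v_c1 = √(μ/r₁) = 6595 m/s; transfer-periapsis v_p = √[μ(2/r₁ − 1/a_t)] = 8833 m/s.
Δv₁ = v_p − v_c1 = 2237 m/s.
At r₂: circular v_c2 = √(μ/r₂) = 2238 m/s; transfer-apoapsis v_a = √[μ(2/r₂ − 1/a_t)] = 1017 m/s.
Δv₂ = v_c2 − v_a = 1221 m/s.
Total Δv = Δv₁ + Δv₂ = 3458 m/s.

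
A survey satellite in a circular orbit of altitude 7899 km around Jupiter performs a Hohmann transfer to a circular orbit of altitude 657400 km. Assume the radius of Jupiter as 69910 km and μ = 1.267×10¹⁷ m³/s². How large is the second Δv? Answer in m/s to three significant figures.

r₁ = 69910 + 7899 = 77809 km = 7.7809×10⁷ m.
r₂ = 69910 + 657400 = 727310 km = 7.2731×10⁸ m.
Transfer ellipse a_t = (r₁ + r₂)/2 = 4.026×10⁸ m.
At r₁: circular v_c1 = √(μ/r₁) = 40350 m/s; transfer-perijove v_p = √[μ(2/r₁ − 1/a_t)] = 54240 m/s.
At r₂: circular v_c2 = √(μ/r₂) = 13200 m/s; transfer-apojove v_a = √[μ(2/r₂ − 1/a_t)] = 5803 m/s.
Δv₂ = v_c2 − v_a = 7396 m/s.

Δv ≈ 7400 m/s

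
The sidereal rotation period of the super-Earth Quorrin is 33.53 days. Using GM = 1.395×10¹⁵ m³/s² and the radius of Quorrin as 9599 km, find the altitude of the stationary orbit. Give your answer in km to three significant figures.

T = 33.53 days = 2.897×10⁶ s.
A synchronous orbit has period T, so by Kepler's third law a = (μT²/4π²)^(1/3).
μT²/4π² = 1.395×10¹⁵ × (2.897×10⁶)² / 39.48 = 2.966×10²⁶ m³.
a = 6.669×10⁸ m = 6.6686×10⁵ km.
Altitude h = a − R = 6.6686×10⁵ − 9599 = 6.5726×10⁵ km.

h_sync ≈ 6.57×10⁵ km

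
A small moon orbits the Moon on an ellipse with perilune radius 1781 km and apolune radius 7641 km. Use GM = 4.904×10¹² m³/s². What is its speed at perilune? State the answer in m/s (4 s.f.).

Semi-major axis a = (r_p + r_a)/2 = 4711.0 km = 4.711×10⁶ m.
Vis-viva: v² = μ(2/r − 1/a) = 4.904×10¹² × (1.123×10⁻⁶ − 2.123×10⁻⁷) = 4.466×10⁶ m²/s².
v = 2113 m/s.

v ≈ 2113 m/s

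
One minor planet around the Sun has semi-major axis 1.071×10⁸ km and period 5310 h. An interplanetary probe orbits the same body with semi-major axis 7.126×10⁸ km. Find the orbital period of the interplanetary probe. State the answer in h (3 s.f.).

Kepler's third law: T² ∝ a³, so T₂ = T₁ (a₂/a₁)^(3/2).
a₂/a₁ = 6.654, (a₂/a₁)^(3/2) = 17.16.
T₂ = 5310 × 17.16 = 91130 h.

T₂ ≈ 91100 h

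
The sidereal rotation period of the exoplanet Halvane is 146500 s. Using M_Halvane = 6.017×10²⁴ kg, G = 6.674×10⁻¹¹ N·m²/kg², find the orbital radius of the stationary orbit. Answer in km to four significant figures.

μ = GM = 6.674×10⁻¹¹ × 6.017×10²⁴ = 4.016×10¹⁴ m³/s².
A synchronous orbit has period T, so by Kepler's third law a = (μT²/4π²)^(1/3).
μT²/4π² = 4.016×10¹⁴ × (1.465×10⁵)² / 39.48 = 2.183×10²³ m³.
a = 6.021×10⁷ m = 60214 km.

r_sync ≈ 60210 km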